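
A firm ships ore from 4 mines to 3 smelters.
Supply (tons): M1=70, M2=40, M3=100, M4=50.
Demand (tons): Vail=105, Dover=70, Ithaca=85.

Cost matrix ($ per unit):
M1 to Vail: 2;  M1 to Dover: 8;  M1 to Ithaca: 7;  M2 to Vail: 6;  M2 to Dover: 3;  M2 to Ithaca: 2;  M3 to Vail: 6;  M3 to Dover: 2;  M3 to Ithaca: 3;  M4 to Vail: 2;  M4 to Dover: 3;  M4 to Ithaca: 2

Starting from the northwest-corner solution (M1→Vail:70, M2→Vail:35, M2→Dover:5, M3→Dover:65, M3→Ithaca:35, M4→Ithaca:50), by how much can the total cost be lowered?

Current plan cost = 70·2 + 35·6 + 5·3 + 65·2 + 35·3 + 50·2 = $700.
Optimal plan:
  M1->Vail: 70 × $2 = $140
  M2->Ithaca: 40 × $2 = $80
  M3->Dover: 70 × $2 = $140
  M3->Ithaca: 30 × $3 = $90
  M4->Vail: 35 × $2 = $70
  M4->Ithaca: 15 × $2 = $30
Optimal cost = $550.
Saving = 700 − 550 = $150.

150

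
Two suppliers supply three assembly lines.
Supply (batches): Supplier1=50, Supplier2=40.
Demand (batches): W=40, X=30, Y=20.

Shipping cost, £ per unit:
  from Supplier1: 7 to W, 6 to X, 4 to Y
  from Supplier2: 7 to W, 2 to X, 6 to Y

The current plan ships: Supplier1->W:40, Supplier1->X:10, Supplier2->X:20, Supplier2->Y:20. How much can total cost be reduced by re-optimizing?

80

Current plan cost = 40·7 + 10·6 + 20·2 + 20·6 = £500.
Optimal plan:
  Supplier1→W: 30 × £7 = £210
  Supplier1→Y: 20 × £4 = £80
  Supplier2→W: 10 × £7 = £70
  Supplier2→X: 30 × £2 = £60
Optimal cost = £420.
Saving = 500 − 420 = £80.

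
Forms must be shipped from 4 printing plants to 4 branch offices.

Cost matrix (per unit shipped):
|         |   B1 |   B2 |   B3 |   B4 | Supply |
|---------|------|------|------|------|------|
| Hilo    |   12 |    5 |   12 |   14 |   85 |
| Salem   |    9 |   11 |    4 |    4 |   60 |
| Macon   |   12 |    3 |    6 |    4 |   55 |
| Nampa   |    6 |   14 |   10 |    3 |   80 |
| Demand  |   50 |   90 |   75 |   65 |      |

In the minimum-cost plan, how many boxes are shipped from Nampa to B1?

Optimal shipments:
  Hilo→B2: 85 × 5 = 425
  Salem→B3: 60 × 4 = 240
  Macon→B2: 5 × 3 = 15
  Macon→B3: 15 × 6 = 90
  Macon→B4: 35 × 4 = 140
  Nampa→B1: 50 × 6 = 300
  Nampa→B4: 30 × 3 = 90
Total cost = 1300.
So Nampa→B1 carries 50 boxes.

50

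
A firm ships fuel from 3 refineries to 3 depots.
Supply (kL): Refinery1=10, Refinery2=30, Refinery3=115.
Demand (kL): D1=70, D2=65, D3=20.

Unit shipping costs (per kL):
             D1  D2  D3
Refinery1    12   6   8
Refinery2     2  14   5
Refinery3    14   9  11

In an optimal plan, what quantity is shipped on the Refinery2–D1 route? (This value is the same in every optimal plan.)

Solving gives:
  Refinery1->D3: 10 × 8 = 80
  Refinery2->D1: 30 × 2 = 60
  Refinery3->D1: 40 × 14 = 560
  Refinery3->D2: 65 × 9 = 585
  Refinery3->D3: 10 × 11 = 110
Total cost = 1395.
So Refinery2→D1 carries 30 kL.

30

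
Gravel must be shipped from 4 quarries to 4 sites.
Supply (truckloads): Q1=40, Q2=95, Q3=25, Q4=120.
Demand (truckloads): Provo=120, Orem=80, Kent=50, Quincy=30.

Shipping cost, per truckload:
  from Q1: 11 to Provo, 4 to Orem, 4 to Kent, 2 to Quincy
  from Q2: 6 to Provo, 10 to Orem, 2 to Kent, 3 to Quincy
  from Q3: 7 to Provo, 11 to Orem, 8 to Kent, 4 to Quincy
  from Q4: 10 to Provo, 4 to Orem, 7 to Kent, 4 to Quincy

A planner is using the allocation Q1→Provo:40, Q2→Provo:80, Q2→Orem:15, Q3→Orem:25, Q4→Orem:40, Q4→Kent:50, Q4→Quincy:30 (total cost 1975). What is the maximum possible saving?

Current plan cost = 40·11 + 80·6 + 15·10 + 25·11 + 40·4 + 50·7 + 30·4 = 1975.
Optimal plan:
  Q1–Kent: 40 × 4 = 160
  Q2–Provo: 85 × 6 = 510
  Q2–Kent: 10 × 2 = 20
  Q3–Provo: 25 × 7 = 175
  Q4–Provo: 10 × 10 = 100
  Q4–Orem: 80 × 4 = 320
  Q4–Quincy: 30 × 4 = 120
Optimal cost = 1405.
Saving = 1975 − 1405 = 570.

570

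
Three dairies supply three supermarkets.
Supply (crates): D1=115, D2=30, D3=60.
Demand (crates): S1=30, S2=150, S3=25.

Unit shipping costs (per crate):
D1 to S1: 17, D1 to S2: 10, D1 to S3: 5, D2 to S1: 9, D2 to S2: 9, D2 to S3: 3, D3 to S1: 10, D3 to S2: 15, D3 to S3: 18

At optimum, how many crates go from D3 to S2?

30

The minimum-cost plan:
  D1–S2: 115 × 10 = 1150
  D2–S2: 5 × 9 = 45
  D2–S3: 25 × 3 = 75
  D3–S1: 30 × 10 = 300
  D3–S2: 30 × 15 = 450
Total cost = 2020.
So D3→S2 carries 30 crates.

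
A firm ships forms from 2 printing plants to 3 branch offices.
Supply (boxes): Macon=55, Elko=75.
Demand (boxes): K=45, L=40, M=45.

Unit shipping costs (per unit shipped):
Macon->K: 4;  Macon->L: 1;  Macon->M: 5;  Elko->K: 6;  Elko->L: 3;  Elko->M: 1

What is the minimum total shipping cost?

One minimum-cost allocation:
  Macon->K: 45 × 4 = 180
  Macon->L: 10 × 1 = 10
  Elko->L: 30 × 3 = 90
  Elko->M: 45 × 1 = 45
Total = 180 + 10 + 90 + 45 = 325.
(Supply check: Macon ships 55; Elko ships 75.)

325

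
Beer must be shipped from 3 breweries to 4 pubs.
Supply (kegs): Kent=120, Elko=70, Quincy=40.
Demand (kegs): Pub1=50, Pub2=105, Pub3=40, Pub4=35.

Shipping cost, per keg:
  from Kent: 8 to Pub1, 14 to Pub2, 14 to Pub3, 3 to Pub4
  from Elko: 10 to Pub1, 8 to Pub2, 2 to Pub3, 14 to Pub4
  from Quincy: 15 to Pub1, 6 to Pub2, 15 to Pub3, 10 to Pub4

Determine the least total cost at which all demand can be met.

One minimum-cost allocation:
  Kent→Pub1: 50 × 8 = 400
  Kent→Pub2: 35 × 14 = 490
  Kent→Pub4: 35 × 3 = 105
  Elko→Pub2: 30 × 8 = 240
  Elko→Pub3: 40 × 2 = 80
  Quincy→Pub2: 40 × 6 = 240
Total = 400 + 490 + 105 + 240 + 80 + 240 = 1555.

1555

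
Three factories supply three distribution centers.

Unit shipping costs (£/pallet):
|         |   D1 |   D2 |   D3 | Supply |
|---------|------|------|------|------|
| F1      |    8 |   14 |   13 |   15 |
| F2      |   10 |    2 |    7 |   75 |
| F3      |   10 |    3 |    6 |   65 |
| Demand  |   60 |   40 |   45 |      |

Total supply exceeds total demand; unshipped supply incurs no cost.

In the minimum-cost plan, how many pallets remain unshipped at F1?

0

An optimal plan:
  F1–D1: 15 × £8 = £120
  F2–D1: 35 × £10 = £350
  F2–D2: 40 × £2 = £80
  F3–D1: 10 × £10 = £100
  F3–D3: 45 × £6 = £270
Total cost = £920.
F1 ships 15 of its 15, leaving 0.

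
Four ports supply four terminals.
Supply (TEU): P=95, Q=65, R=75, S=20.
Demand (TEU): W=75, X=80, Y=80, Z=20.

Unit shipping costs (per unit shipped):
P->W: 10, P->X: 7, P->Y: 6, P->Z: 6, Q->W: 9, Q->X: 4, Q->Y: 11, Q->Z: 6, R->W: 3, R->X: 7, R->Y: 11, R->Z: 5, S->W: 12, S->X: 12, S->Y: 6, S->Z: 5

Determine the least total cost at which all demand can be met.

An optimal shipping plan:
  P to X: 15 × 7 = 105
  P to Y: 80 × 6 = 480
  Q to X: 65 × 4 = 260
  R to W: 75 × 3 = 225
  S to Z: 20 × 5 = 100
Total = 105 + 480 + 260 + 225 + 100 = 1170.

1170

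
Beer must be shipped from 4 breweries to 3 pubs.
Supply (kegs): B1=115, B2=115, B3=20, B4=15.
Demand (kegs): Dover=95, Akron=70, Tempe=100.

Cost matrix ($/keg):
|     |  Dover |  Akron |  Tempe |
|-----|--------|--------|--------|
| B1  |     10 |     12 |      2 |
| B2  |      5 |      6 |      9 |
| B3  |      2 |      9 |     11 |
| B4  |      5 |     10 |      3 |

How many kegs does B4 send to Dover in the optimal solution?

Solving gives:
  B1–Dover: 15 × $10 = $150
  B1–Tempe: 100 × $2 = $200
  B2–Dover: 45 × $5 = $225
  B2–Akron: 70 × $6 = $420
  B3–Dover: 20 × $2 = $40
  B4–Dover: 15 × $5 = $75
Total cost = $1110.
So B4→Dover carries 15 kegs.

15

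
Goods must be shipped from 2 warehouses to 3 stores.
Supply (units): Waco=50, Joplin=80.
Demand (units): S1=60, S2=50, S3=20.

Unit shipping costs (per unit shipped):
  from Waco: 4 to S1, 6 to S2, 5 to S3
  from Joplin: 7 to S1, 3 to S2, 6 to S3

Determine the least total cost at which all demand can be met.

One minimum-cost allocation:
  Waco->S1: 50 × 4 = 200
  Joplin->S1: 10 × 7 = 70
  Joplin->S2: 50 × 3 = 150
  Joplin->S3: 20 × 6 = 120
Total = 200 + 70 + 150 + 120 = 540.
(Supply check: Waco ships 50; Joplin ships 80.)

540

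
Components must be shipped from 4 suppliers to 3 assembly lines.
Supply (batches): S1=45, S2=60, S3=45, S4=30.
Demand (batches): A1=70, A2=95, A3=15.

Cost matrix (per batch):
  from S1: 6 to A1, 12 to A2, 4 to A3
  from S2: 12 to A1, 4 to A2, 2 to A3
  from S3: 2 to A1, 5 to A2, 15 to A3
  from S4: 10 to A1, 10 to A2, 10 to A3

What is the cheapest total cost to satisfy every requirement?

One minimum-cost allocation:
  S1->A1: 30 × 6 = 180
  S1->A3: 15 × 4 = 60
  S2->A2: 60 × 4 = 240
  S3->A1: 40 × 2 = 80
  S3->A2: 5 × 5 = 25
  S4->A2: 30 × 10 = 300
Total = 180 + 60 + 240 + 80 + 25 + 300 = 885.

885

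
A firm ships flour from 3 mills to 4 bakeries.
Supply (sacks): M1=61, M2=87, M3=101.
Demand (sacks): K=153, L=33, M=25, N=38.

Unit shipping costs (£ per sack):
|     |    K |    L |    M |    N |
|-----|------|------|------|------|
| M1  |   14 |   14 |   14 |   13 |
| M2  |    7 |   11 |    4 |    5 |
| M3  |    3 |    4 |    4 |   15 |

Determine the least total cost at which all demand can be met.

One minimum-cost allocation:
  M1→K: 28 × £14 = £392
  M1→L: 33 × £14 = £462
  M2→K: 24 × £7 = £168
  M2→M: 25 × £4 = £100
  M2→N: 38 × £5 = £190
  M3→K: 101 × £3 = £303
Total = 392 + 462 + 168 + 100 + 190 + 303 = £1615.

1615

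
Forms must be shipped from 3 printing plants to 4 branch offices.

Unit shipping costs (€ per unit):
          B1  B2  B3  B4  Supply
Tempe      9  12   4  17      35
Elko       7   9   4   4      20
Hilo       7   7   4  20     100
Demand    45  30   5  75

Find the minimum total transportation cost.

A cheapest plan:
  Tempe–B4: 35 boxes
  Elko–B4: 20 boxes
  Hilo–B1: 45 boxes
  Hilo–B2: 30 boxes
  Hilo–B3: 5 boxes
  Hilo–B4: 20 boxes
Total cost = €1620.
(Supply check: Tempe ships 35; Elko ships 20; Hilo ships 100.)

1620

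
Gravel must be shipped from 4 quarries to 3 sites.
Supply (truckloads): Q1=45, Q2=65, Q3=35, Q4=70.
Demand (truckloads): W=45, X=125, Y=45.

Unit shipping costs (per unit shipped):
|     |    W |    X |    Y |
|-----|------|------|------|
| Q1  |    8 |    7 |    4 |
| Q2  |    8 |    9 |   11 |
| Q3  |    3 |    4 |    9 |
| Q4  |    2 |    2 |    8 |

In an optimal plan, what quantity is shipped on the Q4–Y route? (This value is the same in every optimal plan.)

Optimal shipments:
  Q1 to Y: 45 truckloads
  Q2 to W: 10 truckloads
  Q2 to X: 55 truckloads
  Q3 to W: 35 truckloads
  Q4 to X: 70 truckloads
Total cost = 1000.
The route Q4→Y is not used.

0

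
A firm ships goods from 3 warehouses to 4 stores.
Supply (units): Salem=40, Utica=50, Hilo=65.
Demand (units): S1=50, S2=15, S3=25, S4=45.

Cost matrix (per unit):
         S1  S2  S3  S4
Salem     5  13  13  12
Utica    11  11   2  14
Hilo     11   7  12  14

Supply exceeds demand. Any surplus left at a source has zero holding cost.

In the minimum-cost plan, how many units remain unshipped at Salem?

0

An optimal plan:
  Salem to S1: 40 × 5 = 200
  Utica to S1: 10 × 11 = 110
  Utica to S3: 25 × 2 = 50
  Hilo to S2: 15 × 7 = 105
  Hilo to S4: 45 × 14 = 630
Total cost = 1095.
Salem ships 40 of its 40, leaving 0.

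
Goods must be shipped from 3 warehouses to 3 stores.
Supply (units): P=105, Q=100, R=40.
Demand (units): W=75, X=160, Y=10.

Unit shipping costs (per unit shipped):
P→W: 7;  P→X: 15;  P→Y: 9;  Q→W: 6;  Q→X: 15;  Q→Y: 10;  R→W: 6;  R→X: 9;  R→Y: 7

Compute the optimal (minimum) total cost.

2700

One minimum-cost allocation:
  P→X: 95 × 15 = 1425
  P→Y: 10 × 9 = 90
  Q→W: 75 × 6 = 450
  Q→X: 25 × 15 = 375
  R→X: 40 × 9 = 360
Total = 1425 + 90 + 450 + 375 + 360 = 2700.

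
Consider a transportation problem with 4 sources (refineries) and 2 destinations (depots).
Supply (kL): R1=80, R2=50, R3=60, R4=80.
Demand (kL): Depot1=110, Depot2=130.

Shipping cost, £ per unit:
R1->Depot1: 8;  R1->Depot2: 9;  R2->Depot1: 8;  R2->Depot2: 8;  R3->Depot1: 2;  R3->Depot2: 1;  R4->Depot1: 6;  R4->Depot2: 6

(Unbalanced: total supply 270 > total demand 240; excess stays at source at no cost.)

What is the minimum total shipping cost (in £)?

1340

A cheapest plan:
  R1–Depot1: 50 kL
  R2–Depot1: 50 kL
  R3–Depot2: 60 kL
  R4–Depot1: 10 kL
  R4–Depot2: 70 kL
Total cost = £1340.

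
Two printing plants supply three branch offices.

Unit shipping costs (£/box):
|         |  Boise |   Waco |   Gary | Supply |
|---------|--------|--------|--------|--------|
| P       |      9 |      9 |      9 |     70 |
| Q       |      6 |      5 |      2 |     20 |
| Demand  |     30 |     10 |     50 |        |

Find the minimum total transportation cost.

670

An optimal shipping plan:
  P->Boise: 30 × £9 = £270
  P->Waco: 10 × £9 = £90
  P->Gary: 30 × £9 = £270
  Q->Gary: 20 × £2 = £40
Total = 270 + 90 + 270 + 40 = £670.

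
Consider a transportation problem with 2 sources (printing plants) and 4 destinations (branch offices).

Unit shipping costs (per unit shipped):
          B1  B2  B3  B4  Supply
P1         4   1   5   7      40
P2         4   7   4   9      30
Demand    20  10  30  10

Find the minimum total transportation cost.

280

An optimal shipping plan:
  P1 to B1: 20 × 4 = 80
  P1 to B2: 10 × 1 = 10
  P1 to B4: 10 × 7 = 70
  P2 to B3: 30 × 4 = 120
Total = 80 + 10 + 70 + 120 = 280.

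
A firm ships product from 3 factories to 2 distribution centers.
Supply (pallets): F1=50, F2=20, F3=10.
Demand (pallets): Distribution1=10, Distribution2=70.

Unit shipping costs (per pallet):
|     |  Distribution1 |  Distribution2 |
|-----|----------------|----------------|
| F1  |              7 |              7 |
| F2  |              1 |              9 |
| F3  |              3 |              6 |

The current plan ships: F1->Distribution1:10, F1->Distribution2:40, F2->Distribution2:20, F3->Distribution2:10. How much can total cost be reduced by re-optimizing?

Current plan cost = 10·7 + 40·7 + 20·9 + 10·6 = 590.
Optimal plan:
  F1–Distribution2: 50 × 7 = 350
  F2–Distribution1: 10 × 1 = 10
  F2–Distribution2: 10 × 9 = 90
  F3–Distribution2: 10 × 6 = 60
Optimal cost = 510.
Saving = 590 − 510 = 80.

80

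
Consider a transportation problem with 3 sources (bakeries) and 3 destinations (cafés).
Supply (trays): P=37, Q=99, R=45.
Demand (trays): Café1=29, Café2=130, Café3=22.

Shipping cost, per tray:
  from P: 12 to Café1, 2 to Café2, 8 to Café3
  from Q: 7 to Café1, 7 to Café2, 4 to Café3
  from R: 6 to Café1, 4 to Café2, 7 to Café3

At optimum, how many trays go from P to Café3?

The minimum-cost plan:
  P–Café2: 37 trays
  Q–Café1: 29 trays
  Q–Café2: 48 trays
  Q–Café3: 22 trays
  R–Café2: 45 trays
Total cost = 881.
The route P→Café3 is not used.

0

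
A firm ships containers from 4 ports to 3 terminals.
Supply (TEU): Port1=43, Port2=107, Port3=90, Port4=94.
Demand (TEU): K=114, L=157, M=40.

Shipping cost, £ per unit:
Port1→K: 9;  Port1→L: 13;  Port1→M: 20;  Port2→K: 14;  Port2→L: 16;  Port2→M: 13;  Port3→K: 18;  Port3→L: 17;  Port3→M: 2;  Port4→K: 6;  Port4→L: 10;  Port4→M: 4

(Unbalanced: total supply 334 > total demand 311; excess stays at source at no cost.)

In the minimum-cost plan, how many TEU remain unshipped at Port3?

23

Minimum-cost shipments:
  Port1–K: 20 TEU
  Port1–L: 23 TEU
  Port2–L: 107 TEU
  Port3–L: 27 TEU
  Port3–M: 40 TEU
  Port4–K: 94 TEU
Total cost = £3294.
Port3 ships 67 of its 90, leaving 23.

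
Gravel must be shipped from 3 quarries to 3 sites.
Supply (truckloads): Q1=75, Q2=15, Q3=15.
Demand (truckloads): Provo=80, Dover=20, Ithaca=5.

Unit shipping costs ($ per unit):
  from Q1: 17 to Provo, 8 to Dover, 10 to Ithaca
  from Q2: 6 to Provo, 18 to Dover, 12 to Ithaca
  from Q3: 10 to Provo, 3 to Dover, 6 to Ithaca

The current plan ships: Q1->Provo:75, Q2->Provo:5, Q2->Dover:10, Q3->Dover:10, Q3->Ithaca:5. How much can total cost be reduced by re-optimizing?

Current plan cost = 75·17 + 5·6 + 10·18 + 10·3 + 5·6 = $1545.
Optimal plan:
  Q1–Provo: 50 × $17 = $850
  Q1–Dover: 20 × $8 = $160
  Q1–Ithaca: 5 × $10 = $50
  Q2–Provo: 15 × $6 = $90
  Q3–Provo: 15 × $10 = $150
Optimal cost = $1300.
Saving = 1545 − 1300 = $245.

245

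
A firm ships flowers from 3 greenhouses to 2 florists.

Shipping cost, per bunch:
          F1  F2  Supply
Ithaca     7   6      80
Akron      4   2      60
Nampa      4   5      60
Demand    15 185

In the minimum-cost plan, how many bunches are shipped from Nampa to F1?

15

Optimal shipments:
  Ithaca to F2: 80 bunches
  Akron to F2: 60 bunches
  Nampa to F1: 15 bunches
  Nampa to F2: 45 bunches
Total cost = 885.
So Nampa→F1 carries 15 bunches.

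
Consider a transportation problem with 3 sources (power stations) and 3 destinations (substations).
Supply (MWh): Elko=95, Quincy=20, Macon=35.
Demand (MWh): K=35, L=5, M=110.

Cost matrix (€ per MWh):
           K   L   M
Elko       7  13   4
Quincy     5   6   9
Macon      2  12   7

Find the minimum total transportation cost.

615

One minimum-cost allocation:
  Elko–M: 95 × €4 = €380
  Quincy–L: 5 × €6 = €30
  Quincy–M: 15 × €9 = €135
  Macon–K: 35 × €2 = €70
Total = 380 + 30 + 135 + 70 = €615.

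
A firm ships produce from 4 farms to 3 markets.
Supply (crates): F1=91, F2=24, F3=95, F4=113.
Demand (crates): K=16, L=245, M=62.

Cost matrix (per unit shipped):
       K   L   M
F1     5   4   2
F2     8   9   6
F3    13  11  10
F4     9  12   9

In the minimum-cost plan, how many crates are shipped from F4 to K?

16

Optimal shipments:
  F1–L: 91 × 4 = 364
  F2–L: 24 × 9 = 216
  F3–L: 95 × 11 = 1045
  F4–K: 16 × 9 = 144
  F4–L: 35 × 12 = 420
  F4–M: 62 × 9 = 558
Total cost = 2747.
So F4→K carries 16 crates.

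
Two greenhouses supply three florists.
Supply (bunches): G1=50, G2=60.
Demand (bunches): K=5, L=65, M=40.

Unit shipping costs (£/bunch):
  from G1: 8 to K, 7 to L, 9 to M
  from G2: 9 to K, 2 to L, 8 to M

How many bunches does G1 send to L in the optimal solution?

Solving gives:
  G1->K: 5 bunches
  G1->L: 5 bunches
  G1->M: 40 bunches
  G2->L: 60 bunches
Total cost = £555.
So G1→L carries 5 bunches.

5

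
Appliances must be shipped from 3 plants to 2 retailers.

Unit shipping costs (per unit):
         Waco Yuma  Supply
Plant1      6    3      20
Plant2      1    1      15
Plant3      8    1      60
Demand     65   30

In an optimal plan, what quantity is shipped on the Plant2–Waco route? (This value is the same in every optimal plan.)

Optimal shipments:
  Plant1→Waco: 20 units
  Plant2→Waco: 15 units
  Plant3→Waco: 30 units
  Plant3→Yuma: 30 units
Total cost = 405.
So Plant2→Waco carries 15 units.

15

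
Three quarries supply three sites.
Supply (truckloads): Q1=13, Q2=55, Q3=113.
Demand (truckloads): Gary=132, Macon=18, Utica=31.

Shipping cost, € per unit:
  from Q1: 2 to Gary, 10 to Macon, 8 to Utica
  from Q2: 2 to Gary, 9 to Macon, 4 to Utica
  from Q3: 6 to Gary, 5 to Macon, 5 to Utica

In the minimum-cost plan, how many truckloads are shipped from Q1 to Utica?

Solving gives:
  Q1→Gary: 13 truckloads
  Q2→Gary: 55 truckloads
  Q3→Gary: 64 truckloads
  Q3→Macon: 18 truckloads
  Q3→Utica: 31 truckloads
Total cost = €765.
The route Q1→Utica is not used.

0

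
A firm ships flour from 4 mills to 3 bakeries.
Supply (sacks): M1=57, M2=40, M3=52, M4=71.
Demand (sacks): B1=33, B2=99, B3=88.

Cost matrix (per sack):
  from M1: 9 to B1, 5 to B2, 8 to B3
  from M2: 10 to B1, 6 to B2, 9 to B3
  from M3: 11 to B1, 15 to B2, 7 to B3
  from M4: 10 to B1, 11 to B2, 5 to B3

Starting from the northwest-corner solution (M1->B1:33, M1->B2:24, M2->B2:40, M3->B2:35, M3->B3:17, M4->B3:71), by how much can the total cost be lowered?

Current plan cost = 33·9 + 24·5 + 40·6 + 35·15 + 17·7 + 71·5 = 1656.
Optimal plan:
  M1->B2: 57 × 5 = 285
  M2->B2: 40 × 6 = 240
  M3->B1: 33 × 11 = 363
  M3->B3: 19 × 7 = 133
  M4->B2: 2 × 11 = 22
  M4->B3: 69 × 5 = 345
Optimal cost = 1388.
Saving = 1656 − 1388 = 268.

268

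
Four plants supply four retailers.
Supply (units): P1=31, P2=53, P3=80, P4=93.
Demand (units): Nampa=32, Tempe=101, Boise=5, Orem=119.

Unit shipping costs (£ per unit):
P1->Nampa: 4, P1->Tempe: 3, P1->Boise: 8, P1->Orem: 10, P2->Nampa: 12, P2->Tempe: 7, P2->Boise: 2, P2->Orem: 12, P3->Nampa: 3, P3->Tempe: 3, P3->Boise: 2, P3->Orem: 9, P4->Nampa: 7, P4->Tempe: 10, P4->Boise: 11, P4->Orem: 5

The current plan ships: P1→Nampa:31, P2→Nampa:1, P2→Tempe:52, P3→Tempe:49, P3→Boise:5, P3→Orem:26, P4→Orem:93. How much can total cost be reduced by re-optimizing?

Current plan cost = 31·4 + 1·12 + 52·7 + 49·3 + 5·2 + 26·9 + 93·5 = £1356.
Optimal plan:
  P1->Tempe: 31 units
  P2->Tempe: 22 units
  P2->Boise: 5 units
  P2->Orem: 26 units
  P3->Nampa: 32 units
  P3->Tempe: 48 units
  P4->Orem: 93 units
Optimal cost = £1274.
Saving = 1356 − 1274 = £82.

82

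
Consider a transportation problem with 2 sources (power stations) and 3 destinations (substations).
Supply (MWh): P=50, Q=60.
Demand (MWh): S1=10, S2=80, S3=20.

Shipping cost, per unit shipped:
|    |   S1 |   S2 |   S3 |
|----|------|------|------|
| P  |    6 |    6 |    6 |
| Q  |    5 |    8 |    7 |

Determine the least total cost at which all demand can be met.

A cheapest plan:
  P->S2: 50 MWh
  Q->S1: 10 MWh
  Q->S2: 30 MWh
  Q->S3: 20 MWh
Total cost = 730.

730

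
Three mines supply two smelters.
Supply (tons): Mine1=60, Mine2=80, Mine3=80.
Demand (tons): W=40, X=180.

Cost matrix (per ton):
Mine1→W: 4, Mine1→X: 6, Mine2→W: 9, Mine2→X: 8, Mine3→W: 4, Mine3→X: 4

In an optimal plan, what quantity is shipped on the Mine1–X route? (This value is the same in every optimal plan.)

The minimum-cost plan:
  Mine1–W: 40 tons
  Mine1–X: 20 tons
  Mine2–X: 80 tons
  Mine3–X: 80 tons
Total cost = 1240.
So Mine1→X carries 20 tons.

20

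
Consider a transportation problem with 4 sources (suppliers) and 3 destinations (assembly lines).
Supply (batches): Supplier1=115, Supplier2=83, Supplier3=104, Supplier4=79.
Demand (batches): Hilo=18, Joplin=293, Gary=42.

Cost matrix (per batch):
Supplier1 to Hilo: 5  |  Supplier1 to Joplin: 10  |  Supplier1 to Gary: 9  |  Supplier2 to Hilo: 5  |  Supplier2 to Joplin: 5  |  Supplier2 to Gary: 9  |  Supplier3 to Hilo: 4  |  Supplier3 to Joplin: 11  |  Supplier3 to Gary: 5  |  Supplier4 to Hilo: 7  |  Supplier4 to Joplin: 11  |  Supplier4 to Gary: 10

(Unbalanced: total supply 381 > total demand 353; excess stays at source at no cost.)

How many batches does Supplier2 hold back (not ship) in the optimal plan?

0

An optimal plan:
  Supplier1→Joplin: 115 × 10 = 1150
  Supplier2→Joplin: 83 × 5 = 415
  Supplier3→Hilo: 18 × 4 = 72
  Supplier3→Joplin: 44 × 11 = 484
  Supplier3→Gary: 42 × 5 = 210
  Supplier4→Joplin: 51 × 11 = 561
Total cost = 2892.
Supplier2 ships 83 of its 83, leaving 0.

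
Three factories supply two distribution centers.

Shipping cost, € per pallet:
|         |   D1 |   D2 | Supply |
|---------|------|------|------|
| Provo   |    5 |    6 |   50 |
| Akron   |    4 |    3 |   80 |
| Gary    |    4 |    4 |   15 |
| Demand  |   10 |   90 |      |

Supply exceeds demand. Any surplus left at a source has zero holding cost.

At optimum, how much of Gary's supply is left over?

Minimum-cost shipments:
  Provo->D1: 5 × €5 = €25
  Akron->D2: 80 × €3 = €240
  Gary->D1: 5 × €4 = €20
  Gary->D2: 10 × €4 = €40
Total cost = €325.
Gary ships 15 of its 15, leaving 0.

0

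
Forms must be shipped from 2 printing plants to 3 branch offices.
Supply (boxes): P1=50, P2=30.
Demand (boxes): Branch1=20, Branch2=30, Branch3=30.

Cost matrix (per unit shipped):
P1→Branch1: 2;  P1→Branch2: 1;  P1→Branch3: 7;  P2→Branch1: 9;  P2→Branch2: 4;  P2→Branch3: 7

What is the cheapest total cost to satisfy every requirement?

280

Optimal allocation:
  P1->Branch1: 20 × 2 = 40
  P1->Branch2: 30 × 1 = 30
  P2->Branch3: 30 × 7 = 210
Total = 40 + 30 + 210 = 280.
(Supply check: P1 ships 50; P2 ships 30.)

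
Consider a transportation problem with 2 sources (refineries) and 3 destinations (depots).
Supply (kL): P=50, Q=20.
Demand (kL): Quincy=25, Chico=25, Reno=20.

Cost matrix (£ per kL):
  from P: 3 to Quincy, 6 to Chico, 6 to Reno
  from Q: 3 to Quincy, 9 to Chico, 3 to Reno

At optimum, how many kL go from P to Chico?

25

Optimal shipments:
  P to Quincy: 25 × £3 = £75
  P to Chico: 25 × £6 = £150
  Q to Reno: 20 × £3 = £60
Total cost = £285.
So P→Chico carries 25 kL.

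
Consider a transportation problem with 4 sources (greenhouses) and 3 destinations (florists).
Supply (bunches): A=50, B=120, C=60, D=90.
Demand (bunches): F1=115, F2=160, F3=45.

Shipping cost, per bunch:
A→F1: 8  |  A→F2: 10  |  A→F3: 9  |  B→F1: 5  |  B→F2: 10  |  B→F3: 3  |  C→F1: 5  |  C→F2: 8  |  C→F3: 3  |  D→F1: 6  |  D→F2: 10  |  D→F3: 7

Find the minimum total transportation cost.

2230

An optimal shipping plan:
  A→F2: 50 bunches
  B→F1: 75 bunches
  B→F3: 45 bunches
  C→F2: 60 bunches
  D→F1: 40 bunches
  D→F2: 50 bunches
Total cost = 2230.
(Supply check: A ships 50; B ships 120; C ships 60; D ships 90.)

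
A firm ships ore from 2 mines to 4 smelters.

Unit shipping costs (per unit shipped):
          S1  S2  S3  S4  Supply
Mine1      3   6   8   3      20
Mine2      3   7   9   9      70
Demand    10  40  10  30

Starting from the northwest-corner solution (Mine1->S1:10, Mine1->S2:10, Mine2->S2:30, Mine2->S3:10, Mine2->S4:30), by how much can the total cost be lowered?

Current plan cost = 10·3 + 10·6 + 30·7 + 10·9 + 30·9 = 660.
Optimal plan:
  Mine1 to S4: 20 × 3 = 60
  Mine2 to S1: 10 × 3 = 30
  Mine2 to S2: 40 × 7 = 280
  Mine2 to S3: 10 × 9 = 90
  Mine2 to S4: 10 × 9 = 90
Optimal cost = 550.
Saving = 660 − 550 = 110.

110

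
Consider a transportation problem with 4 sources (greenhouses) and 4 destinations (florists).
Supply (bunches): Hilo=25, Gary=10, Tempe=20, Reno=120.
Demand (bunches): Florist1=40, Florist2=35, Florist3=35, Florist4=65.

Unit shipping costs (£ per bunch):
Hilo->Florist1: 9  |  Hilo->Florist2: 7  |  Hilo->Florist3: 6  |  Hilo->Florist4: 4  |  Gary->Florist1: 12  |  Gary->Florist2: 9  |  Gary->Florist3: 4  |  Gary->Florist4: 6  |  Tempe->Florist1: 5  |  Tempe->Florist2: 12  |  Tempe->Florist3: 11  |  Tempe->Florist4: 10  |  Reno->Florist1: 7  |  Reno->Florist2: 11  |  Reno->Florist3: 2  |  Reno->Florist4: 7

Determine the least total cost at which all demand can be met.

1030

An optimal shipping plan:
  Hilo->Florist2: 25 × £7 = £175
  Gary->Florist2: 10 × £9 = £90
  Tempe->Florist1: 20 × £5 = £100
  Reno->Florist1: 20 × £7 = £140
  Reno->Florist3: 35 × £2 = £70
  Reno->Florist4: 65 × £7 = £455
Total = 175 + 90 + 100 + 140 + 70 + 455 = £1030.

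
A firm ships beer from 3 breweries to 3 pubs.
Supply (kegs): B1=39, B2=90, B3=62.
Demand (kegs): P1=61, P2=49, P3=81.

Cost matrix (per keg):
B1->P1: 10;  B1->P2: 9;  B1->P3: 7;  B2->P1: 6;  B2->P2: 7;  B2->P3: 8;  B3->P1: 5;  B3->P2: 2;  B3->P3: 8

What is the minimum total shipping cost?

1060

One minimum-cost allocation:
  B1->P3: 39 × 7 = 273
  B2->P1: 48 × 6 = 288
  B2->P3: 42 × 8 = 336
  B3->P1: 13 × 5 = 65
  B3->P2: 49 × 2 = 98
Total = 273 + 288 + 336 + 65 + 98 = 1060.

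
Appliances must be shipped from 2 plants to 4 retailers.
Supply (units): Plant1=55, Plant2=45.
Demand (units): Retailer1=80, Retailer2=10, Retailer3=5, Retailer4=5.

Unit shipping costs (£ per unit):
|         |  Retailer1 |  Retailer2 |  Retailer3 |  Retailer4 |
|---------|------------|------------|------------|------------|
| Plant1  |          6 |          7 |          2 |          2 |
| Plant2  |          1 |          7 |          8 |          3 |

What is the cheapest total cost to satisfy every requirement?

One minimum-cost allocation:
  Plant1->Retailer1: 35 × £6 = £210
  Plant1->Retailer2: 10 × £7 = £70
  Plant1->Retailer3: 5 × £2 = £10
  Plant1->Retailer4: 5 × £2 = £10
  Plant2->Retailer1: 45 × £1 = £45
Total = 210 + 70 + 10 + 10 + 45 = £345.
(Supply check: Plant1 ships 55; Plant2 ships 45.)

345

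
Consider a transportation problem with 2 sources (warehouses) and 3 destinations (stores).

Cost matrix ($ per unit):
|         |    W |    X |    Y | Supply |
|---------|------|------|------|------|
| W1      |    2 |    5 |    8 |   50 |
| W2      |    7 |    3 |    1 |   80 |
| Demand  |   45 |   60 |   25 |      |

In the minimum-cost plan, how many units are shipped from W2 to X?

Solving gives:
  W1–W: 45 × $2 = $90
  W1–X: 5 × $5 = $25
  W2–X: 55 × $3 = $165
  W2–Y: 25 × $1 = $25
Total cost = $305.
So W2→X carries 55 units.

55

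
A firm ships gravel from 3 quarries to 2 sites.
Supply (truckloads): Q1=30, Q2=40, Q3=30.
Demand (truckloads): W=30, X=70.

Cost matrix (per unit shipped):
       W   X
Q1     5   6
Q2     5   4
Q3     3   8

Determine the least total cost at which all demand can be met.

Optimal allocation:
  Q1 to X: 30 × 6 = 180
  Q2 to X: 40 × 4 = 160
  Q3 to W: 30 × 3 = 90
Total = 180 + 160 + 90 = 430.

430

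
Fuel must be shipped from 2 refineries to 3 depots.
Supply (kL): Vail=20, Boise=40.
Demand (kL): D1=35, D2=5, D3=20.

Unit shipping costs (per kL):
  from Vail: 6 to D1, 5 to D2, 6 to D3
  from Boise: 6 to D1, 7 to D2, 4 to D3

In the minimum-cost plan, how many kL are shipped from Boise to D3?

20

Optimal shipments:
  Vail→D1: 15 × 6 = 90
  Vail→D2: 5 × 5 = 25
  Boise→D1: 20 × 6 = 120
  Boise→D3: 20 × 4 = 80
Total cost = 315.
So Boise→D3 carries 20 kL.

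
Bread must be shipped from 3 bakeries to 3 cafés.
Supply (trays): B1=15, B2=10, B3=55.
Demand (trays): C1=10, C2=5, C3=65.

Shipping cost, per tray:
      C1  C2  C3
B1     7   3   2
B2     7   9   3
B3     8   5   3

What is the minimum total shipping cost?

A cheapest plan:
  B1–C2: 5 × 3 = 15
  B1–C3: 10 × 2 = 20
  B2–C1: 10 × 7 = 70
  B3–C3: 55 × 3 = 165
Total = 15 + 20 + 70 + 165 = 270.
(Supply check: B1 ships 15; B2 ships 10; B3 ships 55.)

270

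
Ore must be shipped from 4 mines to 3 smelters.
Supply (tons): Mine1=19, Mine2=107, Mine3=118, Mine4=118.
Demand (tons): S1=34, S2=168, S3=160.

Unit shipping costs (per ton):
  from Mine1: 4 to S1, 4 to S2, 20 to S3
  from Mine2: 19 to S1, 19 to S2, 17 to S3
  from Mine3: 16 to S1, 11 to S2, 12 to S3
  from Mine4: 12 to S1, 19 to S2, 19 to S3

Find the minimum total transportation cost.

5197

One minimum-cost allocation:
  Mine1–S2: 19 × 4 = 76
  Mine2–S3: 107 × 17 = 1819
  Mine3–S2: 118 × 11 = 1298
  Mine4–S1: 34 × 12 = 408
  Mine4–S2: 31 × 19 = 589
  Mine4–S3: 53 × 19 = 1007
Total = 76 + 1819 + 1298 + 408 + 589 + 1007 = 5197.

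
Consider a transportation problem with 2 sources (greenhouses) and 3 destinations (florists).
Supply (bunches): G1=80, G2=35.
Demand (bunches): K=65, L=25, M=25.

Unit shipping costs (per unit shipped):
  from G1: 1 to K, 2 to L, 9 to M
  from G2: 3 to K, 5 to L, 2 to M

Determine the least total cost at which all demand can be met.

185

Optimal allocation:
  G1–K: 55 × 1 = 55
  G1–L: 25 × 2 = 50
  G2–K: 10 × 3 = 30
  G2–M: 25 × 2 = 50
Total = 55 + 50 + 30 + 50 = 185.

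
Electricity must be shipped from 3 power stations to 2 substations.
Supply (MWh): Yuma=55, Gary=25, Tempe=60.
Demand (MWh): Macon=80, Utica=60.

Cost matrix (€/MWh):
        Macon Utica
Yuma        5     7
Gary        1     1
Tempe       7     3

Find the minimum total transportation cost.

480

Optimal allocation:
  Yuma->Macon: 55 × €5 = €275
  Gary->Macon: 25 × €1 = €25
  Tempe->Utica: 60 × €3 = €180
Total = 275 + 25 + 180 = €480.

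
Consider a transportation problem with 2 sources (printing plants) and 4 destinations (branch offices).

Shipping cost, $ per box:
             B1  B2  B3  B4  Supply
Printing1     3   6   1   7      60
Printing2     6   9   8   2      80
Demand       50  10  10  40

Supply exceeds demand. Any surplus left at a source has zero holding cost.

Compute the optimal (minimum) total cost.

One minimum-cost allocation:
  Printing1–B1: 50 × $3 = $150
  Printing1–B3: 10 × $1 = $10
  Printing2–B2: 10 × $9 = $90
  Printing2–B4: 40 × $2 = $80
Total = 150 + 10 + 90 + 80 = $330.
(Supply check: Printing1 ships 60; Printing2 ships 50.)

330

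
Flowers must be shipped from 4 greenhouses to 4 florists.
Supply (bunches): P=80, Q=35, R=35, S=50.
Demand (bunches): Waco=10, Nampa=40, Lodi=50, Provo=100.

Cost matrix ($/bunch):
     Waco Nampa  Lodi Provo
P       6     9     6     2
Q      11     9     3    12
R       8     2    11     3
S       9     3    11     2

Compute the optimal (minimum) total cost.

540

One minimum-cost allocation:
  P→Waco: 10 × $6 = $60
  P→Lodi: 15 × $6 = $90
  P→Provo: 55 × $2 = $110
  Q→Lodi: 35 × $3 = $105
  R→Nampa: 35 × $2 = $70
  S→Nampa: 5 × $3 = $15
  S→Provo: 45 × $2 = $90
Total = 60 + 90 + 110 + 105 + 70 + 15 + 90 = $540.
(Supply check: P ships 80; Q ships 35; R ships 35; S ships 50.)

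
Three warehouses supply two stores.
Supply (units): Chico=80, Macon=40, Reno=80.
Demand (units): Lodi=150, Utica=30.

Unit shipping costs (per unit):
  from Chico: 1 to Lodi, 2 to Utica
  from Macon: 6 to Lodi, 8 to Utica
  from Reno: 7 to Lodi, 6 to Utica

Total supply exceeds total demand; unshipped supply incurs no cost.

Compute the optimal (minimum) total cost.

710

One minimum-cost allocation:
  Chico to Lodi: 80 units
  Macon to Lodi: 40 units
  Reno to Lodi: 30 units
  Reno to Utica: 30 units
Total cost = 710.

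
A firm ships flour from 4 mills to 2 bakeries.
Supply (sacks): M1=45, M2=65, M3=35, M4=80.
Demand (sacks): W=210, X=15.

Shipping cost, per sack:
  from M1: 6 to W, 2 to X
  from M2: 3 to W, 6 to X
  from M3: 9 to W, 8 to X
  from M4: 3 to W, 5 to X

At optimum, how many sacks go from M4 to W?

80

Optimal shipments:
  M1->W: 30 sacks
  M1->X: 15 sacks
  M2->W: 65 sacks
  M3->W: 35 sacks
  M4->W: 80 sacks
Total cost = 960.
So M4→W carries 80 sacks.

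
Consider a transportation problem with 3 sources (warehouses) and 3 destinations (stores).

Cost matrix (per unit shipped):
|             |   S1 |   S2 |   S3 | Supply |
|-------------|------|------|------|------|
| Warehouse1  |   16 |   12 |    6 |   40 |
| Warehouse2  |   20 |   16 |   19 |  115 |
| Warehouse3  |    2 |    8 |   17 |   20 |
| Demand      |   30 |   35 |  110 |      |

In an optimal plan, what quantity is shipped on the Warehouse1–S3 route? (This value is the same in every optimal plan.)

Solving gives:
  Warehouse1→S3: 40 × 6 = 240
  Warehouse2→S1: 10 × 20 = 200
  Warehouse2→S2: 35 × 16 = 560
  Warehouse2→S3: 70 × 19 = 1330
  Warehouse3→S1: 20 × 2 = 40
Total cost = 2370.
So Warehouse1→S3 carries 40 units.

40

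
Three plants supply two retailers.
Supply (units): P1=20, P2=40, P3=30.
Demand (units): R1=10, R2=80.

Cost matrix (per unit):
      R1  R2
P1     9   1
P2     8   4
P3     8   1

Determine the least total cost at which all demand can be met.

250

One minimum-cost allocation:
  P1–R2: 20 × 1 = 20
  P2–R1: 10 × 8 = 80
  P2–R2: 30 × 4 = 120
  P3–R2: 30 × 1 = 30
Total = 20 + 80 + 120 + 30 = 250.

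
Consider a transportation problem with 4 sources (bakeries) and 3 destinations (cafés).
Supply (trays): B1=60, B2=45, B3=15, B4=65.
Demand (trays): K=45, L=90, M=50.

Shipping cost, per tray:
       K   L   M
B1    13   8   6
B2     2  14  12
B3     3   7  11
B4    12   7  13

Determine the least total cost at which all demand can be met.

1030

A cheapest plan:
  B1→L: 10 × 8 = 80
  B1→M: 50 × 6 = 300
  B2→K: 45 × 2 = 90
  B3→L: 15 × 7 = 105
  B4→L: 65 × 7 = 455
Total = 80 + 300 + 90 + 105 + 455 = 1030.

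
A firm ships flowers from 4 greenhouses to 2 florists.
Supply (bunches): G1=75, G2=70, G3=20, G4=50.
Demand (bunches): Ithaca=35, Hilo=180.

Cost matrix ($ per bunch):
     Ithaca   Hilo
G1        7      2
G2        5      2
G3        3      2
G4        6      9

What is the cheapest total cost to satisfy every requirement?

675

An optimal shipping plan:
  G1→Hilo: 75 bunches
  G2→Hilo: 70 bunches
  G3→Hilo: 20 bunches
  G4→Ithaca: 35 bunches
  G4→Hilo: 15 bunches
Total cost = $675.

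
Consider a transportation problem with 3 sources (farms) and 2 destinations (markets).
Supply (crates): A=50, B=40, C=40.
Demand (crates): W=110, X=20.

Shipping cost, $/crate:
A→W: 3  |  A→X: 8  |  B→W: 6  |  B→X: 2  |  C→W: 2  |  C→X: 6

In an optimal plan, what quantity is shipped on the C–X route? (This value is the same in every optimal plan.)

0

The minimum-cost plan:
  A–W: 50 × $3 = $150
  B–W: 20 × $6 = $120
  B–X: 20 × $2 = $40
  C–W: 40 × $2 = $80
Total cost = $390.
The route C→X is not used.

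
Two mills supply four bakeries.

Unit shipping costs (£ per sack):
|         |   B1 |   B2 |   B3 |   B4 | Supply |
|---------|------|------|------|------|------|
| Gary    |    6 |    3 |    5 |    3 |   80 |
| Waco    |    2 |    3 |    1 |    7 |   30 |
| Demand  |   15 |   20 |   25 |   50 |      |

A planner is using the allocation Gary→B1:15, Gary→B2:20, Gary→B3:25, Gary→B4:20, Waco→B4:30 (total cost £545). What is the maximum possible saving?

240

Current plan cost = 15·6 + 20·3 + 25·5 + 20·3 + 30·7 = £545.
Optimal plan:
  Gary->B1: 10 × £6 = £60
  Gary->B2: 20 × £3 = £60
  Gary->B4: 50 × £3 = £150
  Waco->B1: 5 × £2 = £10
  Waco->B3: 25 × £1 = £25
Optimal cost = £305.
Saving = 545 − 305 = £240.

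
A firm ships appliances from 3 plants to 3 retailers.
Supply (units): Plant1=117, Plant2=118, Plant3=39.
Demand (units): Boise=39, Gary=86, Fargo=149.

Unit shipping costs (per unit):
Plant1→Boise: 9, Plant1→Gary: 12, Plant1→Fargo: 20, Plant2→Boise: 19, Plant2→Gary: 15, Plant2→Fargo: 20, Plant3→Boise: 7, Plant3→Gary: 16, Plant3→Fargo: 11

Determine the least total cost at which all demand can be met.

One minimum-cost allocation:
  Plant1 to Boise: 39 units
  Plant1 to Gary: 78 units
  Plant2 to Gary: 8 units
  Plant2 to Fargo: 110 units
  Plant3 to Fargo: 39 units
Total cost = 4036.
(Supply check: Plant1 ships 117; Plant2 ships 118; Plant3 ships 39.)

4036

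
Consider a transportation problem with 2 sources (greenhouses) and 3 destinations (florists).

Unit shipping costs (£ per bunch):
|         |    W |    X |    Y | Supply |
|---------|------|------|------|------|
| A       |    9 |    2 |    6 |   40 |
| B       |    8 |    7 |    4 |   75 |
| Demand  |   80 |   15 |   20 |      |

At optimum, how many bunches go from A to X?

Solving gives:
  A→W: 25 bunches
  A→X: 15 bunches
  B→W: 55 bunches
  B→Y: 20 bunches
Total cost = £775.
So A→X carries 15 bunches.

15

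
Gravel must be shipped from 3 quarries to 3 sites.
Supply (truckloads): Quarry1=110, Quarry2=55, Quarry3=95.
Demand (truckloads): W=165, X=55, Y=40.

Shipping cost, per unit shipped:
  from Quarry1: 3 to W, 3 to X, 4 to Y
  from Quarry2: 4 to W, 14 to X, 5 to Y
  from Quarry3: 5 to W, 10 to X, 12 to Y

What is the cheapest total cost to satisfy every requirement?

1065

A cheapest plan:
  Quarry1->W: 15 × 3 = 45
  Quarry1->X: 55 × 3 = 165
  Quarry1->Y: 40 × 4 = 160
  Quarry2->W: 55 × 4 = 220
  Quarry3->W: 95 × 5 = 475
Total = 45 + 165 + 160 + 220 + 475 = 1065.
(Supply check: Quarry1 ships 110; Quarry2 ships 55; Quarry3 ships 95.)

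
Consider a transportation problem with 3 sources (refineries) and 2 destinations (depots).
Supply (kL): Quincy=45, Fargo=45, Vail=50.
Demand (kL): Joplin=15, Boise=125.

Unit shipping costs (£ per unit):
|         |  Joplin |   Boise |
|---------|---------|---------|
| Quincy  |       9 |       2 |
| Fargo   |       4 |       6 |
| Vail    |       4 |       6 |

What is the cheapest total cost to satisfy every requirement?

630

An optimal shipping plan:
  Quincy->Boise: 45 × £2 = £90
  Fargo->Joplin: 15 × £4 = £60
  Fargo->Boise: 30 × £6 = £180
  Vail->Boise: 50 × £6 = £300
Total = 90 + 60 + 180 + 300 = £630.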